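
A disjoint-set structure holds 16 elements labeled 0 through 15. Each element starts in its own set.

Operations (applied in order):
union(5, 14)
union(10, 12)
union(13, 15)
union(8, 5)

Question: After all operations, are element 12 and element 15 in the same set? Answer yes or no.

Answer: no

Derivation:
Step 1: union(5, 14) -> merged; set of 5 now {5, 14}
Step 2: union(10, 12) -> merged; set of 10 now {10, 12}
Step 3: union(13, 15) -> merged; set of 13 now {13, 15}
Step 4: union(8, 5) -> merged; set of 8 now {5, 8, 14}
Set of 12: {10, 12}; 15 is not a member.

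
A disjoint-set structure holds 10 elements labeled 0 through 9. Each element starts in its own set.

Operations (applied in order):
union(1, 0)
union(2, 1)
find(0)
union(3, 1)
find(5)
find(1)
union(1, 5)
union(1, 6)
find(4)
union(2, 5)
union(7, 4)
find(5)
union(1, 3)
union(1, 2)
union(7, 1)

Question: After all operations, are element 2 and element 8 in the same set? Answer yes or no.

Answer: no

Derivation:
Step 1: union(1, 0) -> merged; set of 1 now {0, 1}
Step 2: union(2, 1) -> merged; set of 2 now {0, 1, 2}
Step 3: find(0) -> no change; set of 0 is {0, 1, 2}
Step 4: union(3, 1) -> merged; set of 3 now {0, 1, 2, 3}
Step 5: find(5) -> no change; set of 5 is {5}
Step 6: find(1) -> no change; set of 1 is {0, 1, 2, 3}
Step 7: union(1, 5) -> merged; set of 1 now {0, 1, 2, 3, 5}
Step 8: union(1, 6) -> merged; set of 1 now {0, 1, 2, 3, 5, 6}
Step 9: find(4) -> no change; set of 4 is {4}
Step 10: union(2, 5) -> already same set; set of 2 now {0, 1, 2, 3, 5, 6}
Step 11: union(7, 4) -> merged; set of 7 now {4, 7}
Step 12: find(5) -> no change; set of 5 is {0, 1, 2, 3, 5, 6}
Step 13: union(1, 3) -> already same set; set of 1 now {0, 1, 2, 3, 5, 6}
Step 14: union(1, 2) -> already same set; set of 1 now {0, 1, 2, 3, 5, 6}
Step 15: union(7, 1) -> merged; set of 7 now {0, 1, 2, 3, 4, 5, 6, 7}
Set of 2: {0, 1, 2, 3, 4, 5, 6, 7}; 8 is not a member.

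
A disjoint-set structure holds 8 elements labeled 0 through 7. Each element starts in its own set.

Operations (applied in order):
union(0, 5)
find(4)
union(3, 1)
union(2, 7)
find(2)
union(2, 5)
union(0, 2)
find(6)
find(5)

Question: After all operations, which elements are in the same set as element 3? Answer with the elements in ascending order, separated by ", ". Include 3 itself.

Answer: 1, 3

Derivation:
Step 1: union(0, 5) -> merged; set of 0 now {0, 5}
Step 2: find(4) -> no change; set of 4 is {4}
Step 3: union(3, 1) -> merged; set of 3 now {1, 3}
Step 4: union(2, 7) -> merged; set of 2 now {2, 7}
Step 5: find(2) -> no change; set of 2 is {2, 7}
Step 6: union(2, 5) -> merged; set of 2 now {0, 2, 5, 7}
Step 7: union(0, 2) -> already same set; set of 0 now {0, 2, 5, 7}
Step 8: find(6) -> no change; set of 6 is {6}
Step 9: find(5) -> no change; set of 5 is {0, 2, 5, 7}
Component of 3: {1, 3}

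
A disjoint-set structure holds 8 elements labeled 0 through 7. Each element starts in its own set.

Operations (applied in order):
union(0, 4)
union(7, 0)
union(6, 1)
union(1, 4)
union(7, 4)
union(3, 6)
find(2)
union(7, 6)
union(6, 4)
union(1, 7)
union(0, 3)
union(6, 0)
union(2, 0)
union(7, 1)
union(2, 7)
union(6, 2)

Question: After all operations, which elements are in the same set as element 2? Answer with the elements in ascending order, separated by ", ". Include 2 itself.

Step 1: union(0, 4) -> merged; set of 0 now {0, 4}
Step 2: union(7, 0) -> merged; set of 7 now {0, 4, 7}
Step 3: union(6, 1) -> merged; set of 6 now {1, 6}
Step 4: union(1, 4) -> merged; set of 1 now {0, 1, 4, 6, 7}
Step 5: union(7, 4) -> already same set; set of 7 now {0, 1, 4, 6, 7}
Step 6: union(3, 6) -> merged; set of 3 now {0, 1, 3, 4, 6, 7}
Step 7: find(2) -> no change; set of 2 is {2}
Step 8: union(7, 6) -> already same set; set of 7 now {0, 1, 3, 4, 6, 7}
Step 9: union(6, 4) -> already same set; set of 6 now {0, 1, 3, 4, 6, 7}
Step 10: union(1, 7) -> already same set; set of 1 now {0, 1, 3, 4, 6, 7}
Step 11: union(0, 3) -> already same set; set of 0 now {0, 1, 3, 4, 6, 7}
Step 12: union(6, 0) -> already same set; set of 6 now {0, 1, 3, 4, 6, 7}
Step 13: union(2, 0) -> merged; set of 2 now {0, 1, 2, 3, 4, 6, 7}
Step 14: union(7, 1) -> already same set; set of 7 now {0, 1, 2, 3, 4, 6, 7}
Step 15: union(2, 7) -> already same set; set of 2 now {0, 1, 2, 3, 4, 6, 7}
Step 16: union(6, 2) -> already same set; set of 6 now {0, 1, 2, 3, 4, 6, 7}
Component of 2: {0, 1, 2, 3, 4, 6, 7}

Answer: 0, 1, 2, 3, 4, 6, 7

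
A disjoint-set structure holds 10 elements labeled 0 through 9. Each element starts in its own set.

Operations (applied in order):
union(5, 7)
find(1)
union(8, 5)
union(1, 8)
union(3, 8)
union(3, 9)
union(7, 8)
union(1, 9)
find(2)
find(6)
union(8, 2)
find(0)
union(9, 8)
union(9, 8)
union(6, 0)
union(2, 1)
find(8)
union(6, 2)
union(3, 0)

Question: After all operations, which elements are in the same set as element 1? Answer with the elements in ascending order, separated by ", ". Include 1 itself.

Answer: 0, 1, 2, 3, 5, 6, 7, 8, 9

Derivation:
Step 1: union(5, 7) -> merged; set of 5 now {5, 7}
Step 2: find(1) -> no change; set of 1 is {1}
Step 3: union(8, 5) -> merged; set of 8 now {5, 7, 8}
Step 4: union(1, 8) -> merged; set of 1 now {1, 5, 7, 8}
Step 5: union(3, 8) -> merged; set of 3 now {1, 3, 5, 7, 8}
Step 6: union(3, 9) -> merged; set of 3 now {1, 3, 5, 7, 8, 9}
Step 7: union(7, 8) -> already same set; set of 7 now {1, 3, 5, 7, 8, 9}
Step 8: union(1, 9) -> already same set; set of 1 now {1, 3, 5, 7, 8, 9}
Step 9: find(2) -> no change; set of 2 is {2}
Step 10: find(6) -> no change; set of 6 is {6}
Step 11: union(8, 2) -> merged; set of 8 now {1, 2, 3, 5, 7, 8, 9}
Step 12: find(0) -> no change; set of 0 is {0}
Step 13: union(9, 8) -> already same set; set of 9 now {1, 2, 3, 5, 7, 8, 9}
Step 14: union(9, 8) -> already same set; set of 9 now {1, 2, 3, 5, 7, 8, 9}
Step 15: union(6, 0) -> merged; set of 6 now {0, 6}
Step 16: union(2, 1) -> already same set; set of 2 now {1, 2, 3, 5, 7, 8, 9}
Step 17: find(8) -> no change; set of 8 is {1, 2, 3, 5, 7, 8, 9}
Step 18: union(6, 2) -> merged; set of 6 now {0, 1, 2, 3, 5, 6, 7, 8, 9}
Step 19: union(3, 0) -> already same set; set of 3 now {0, 1, 2, 3, 5, 6, 7, 8, 9}
Component of 1: {0, 1, 2, 3, 5, 6, 7, 8, 9}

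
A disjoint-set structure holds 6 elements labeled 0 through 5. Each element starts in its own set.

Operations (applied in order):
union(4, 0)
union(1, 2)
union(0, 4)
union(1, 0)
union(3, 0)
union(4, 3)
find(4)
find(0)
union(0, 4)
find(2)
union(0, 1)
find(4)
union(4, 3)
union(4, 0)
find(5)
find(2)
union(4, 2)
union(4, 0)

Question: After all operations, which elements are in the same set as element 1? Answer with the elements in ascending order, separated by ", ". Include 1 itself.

Step 1: union(4, 0) -> merged; set of 4 now {0, 4}
Step 2: union(1, 2) -> merged; set of 1 now {1, 2}
Step 3: union(0, 4) -> already same set; set of 0 now {0, 4}
Step 4: union(1, 0) -> merged; set of 1 now {0, 1, 2, 4}
Step 5: union(3, 0) -> merged; set of 3 now {0, 1, 2, 3, 4}
Step 6: union(4, 3) -> already same set; set of 4 now {0, 1, 2, 3, 4}
Step 7: find(4) -> no change; set of 4 is {0, 1, 2, 3, 4}
Step 8: find(0) -> no change; set of 0 is {0, 1, 2, 3, 4}
Step 9: union(0, 4) -> already same set; set of 0 now {0, 1, 2, 3, 4}
Step 10: find(2) -> no change; set of 2 is {0, 1, 2, 3, 4}
Step 11: union(0, 1) -> already same set; set of 0 now {0, 1, 2, 3, 4}
Step 12: find(4) -> no change; set of 4 is {0, 1, 2, 3, 4}
Step 13: union(4, 3) -> already same set; set of 4 now {0, 1, 2, 3, 4}
Step 14: union(4, 0) -> already same set; set of 4 now {0, 1, 2, 3, 4}
Step 15: find(5) -> no change; set of 5 is {5}
Step 16: find(2) -> no change; set of 2 is {0, 1, 2, 3, 4}
Step 17: union(4, 2) -> already same set; set of 4 now {0, 1, 2, 3, 4}
Step 18: union(4, 0) -> already same set; set of 4 now {0, 1, 2, 3, 4}
Component of 1: {0, 1, 2, 3, 4}

Answer: 0, 1, 2, 3, 4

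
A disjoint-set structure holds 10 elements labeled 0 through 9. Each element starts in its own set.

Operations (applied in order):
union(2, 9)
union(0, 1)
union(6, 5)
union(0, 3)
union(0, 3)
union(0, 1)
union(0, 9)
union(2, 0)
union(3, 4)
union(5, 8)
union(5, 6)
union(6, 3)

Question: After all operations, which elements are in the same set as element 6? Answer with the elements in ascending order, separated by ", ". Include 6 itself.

Answer: 0, 1, 2, 3, 4, 5, 6, 8, 9

Derivation:
Step 1: union(2, 9) -> merged; set of 2 now {2, 9}
Step 2: union(0, 1) -> merged; set of 0 now {0, 1}
Step 3: union(6, 5) -> merged; set of 6 now {5, 6}
Step 4: union(0, 3) -> merged; set of 0 now {0, 1, 3}
Step 5: union(0, 3) -> already same set; set of 0 now {0, 1, 3}
Step 6: union(0, 1) -> already same set; set of 0 now {0, 1, 3}
Step 7: union(0, 9) -> merged; set of 0 now {0, 1, 2, 3, 9}
Step 8: union(2, 0) -> already same set; set of 2 now {0, 1, 2, 3, 9}
Step 9: union(3, 4) -> merged; set of 3 now {0, 1, 2, 3, 4, 9}
Step 10: union(5, 8) -> merged; set of 5 now {5, 6, 8}
Step 11: union(5, 6) -> already same set; set of 5 now {5, 6, 8}
Step 12: union(6, 3) -> merged; set of 6 now {0, 1, 2, 3, 4, 5, 6, 8, 9}
Component of 6: {0, 1, 2, 3, 4, 5, 6, 8, 9}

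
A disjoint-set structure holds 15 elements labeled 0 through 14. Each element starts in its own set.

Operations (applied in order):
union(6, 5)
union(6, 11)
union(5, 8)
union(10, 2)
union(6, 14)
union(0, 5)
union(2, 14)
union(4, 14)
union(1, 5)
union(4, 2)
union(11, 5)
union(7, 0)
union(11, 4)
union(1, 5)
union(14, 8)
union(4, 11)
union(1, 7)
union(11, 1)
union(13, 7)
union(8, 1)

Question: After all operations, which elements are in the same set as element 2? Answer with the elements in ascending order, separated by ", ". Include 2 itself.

Answer: 0, 1, 2, 4, 5, 6, 7, 8, 10, 11, 13, 14

Derivation:
Step 1: union(6, 5) -> merged; set of 6 now {5, 6}
Step 2: union(6, 11) -> merged; set of 6 now {5, 6, 11}
Step 3: union(5, 8) -> merged; set of 5 now {5, 6, 8, 11}
Step 4: union(10, 2) -> merged; set of 10 now {2, 10}
Step 5: union(6, 14) -> merged; set of 6 now {5, 6, 8, 11, 14}
Step 6: union(0, 5) -> merged; set of 0 now {0, 5, 6, 8, 11, 14}
Step 7: union(2, 14) -> merged; set of 2 now {0, 2, 5, 6, 8, 10, 11, 14}
Step 8: union(4, 14) -> merged; set of 4 now {0, 2, 4, 5, 6, 8, 10, 11, 14}
Step 9: union(1, 5) -> merged; set of 1 now {0, 1, 2, 4, 5, 6, 8, 10, 11, 14}
Step 10: union(4, 2) -> already same set; set of 4 now {0, 1, 2, 4, 5, 6, 8, 10, 11, 14}
Step 11: union(11, 5) -> already same set; set of 11 now {0, 1, 2, 4, 5, 6, 8, 10, 11, 14}
Step 12: union(7, 0) -> merged; set of 7 now {0, 1, 2, 4, 5, 6, 7, 8, 10, 11, 14}
Step 13: union(11, 4) -> already same set; set of 11 now {0, 1, 2, 4, 5, 6, 7, 8, 10, 11, 14}
Step 14: union(1, 5) -> already same set; set of 1 now {0, 1, 2, 4, 5, 6, 7, 8, 10, 11, 14}
Step 15: union(14, 8) -> already same set; set of 14 now {0, 1, 2, 4, 5, 6, 7, 8, 10, 11, 14}
Step 16: union(4, 11) -> already same set; set of 4 now {0, 1, 2, 4, 5, 6, 7, 8, 10, 11, 14}
Step 17: union(1, 7) -> already same set; set of 1 now {0, 1, 2, 4, 5, 6, 7, 8, 10, 11, 14}
Step 18: union(11, 1) -> already same set; set of 11 now {0, 1, 2, 4, 5, 6, 7, 8, 10, 11, 14}
Step 19: union(13, 7) -> merged; set of 13 now {0, 1, 2, 4, 5, 6, 7, 8, 10, 11, 13, 14}
Step 20: union(8, 1) -> already same set; set of 8 now {0, 1, 2, 4, 5, 6, 7, 8, 10, 11, 13, 14}
Component of 2: {0, 1, 2, 4, 5, 6, 7, 8, 10, 11, 13, 14}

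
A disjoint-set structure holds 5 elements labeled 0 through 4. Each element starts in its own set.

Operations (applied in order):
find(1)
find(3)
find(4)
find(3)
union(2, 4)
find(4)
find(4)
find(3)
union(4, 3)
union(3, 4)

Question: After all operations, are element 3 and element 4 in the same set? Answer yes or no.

Answer: yes

Derivation:
Step 1: find(1) -> no change; set of 1 is {1}
Step 2: find(3) -> no change; set of 3 is {3}
Step 3: find(4) -> no change; set of 4 is {4}
Step 4: find(3) -> no change; set of 3 is {3}
Step 5: union(2, 4) -> merged; set of 2 now {2, 4}
Step 6: find(4) -> no change; set of 4 is {2, 4}
Step 7: find(4) -> no change; set of 4 is {2, 4}
Step 8: find(3) -> no change; set of 3 is {3}
Step 9: union(4, 3) -> merged; set of 4 now {2, 3, 4}
Step 10: union(3, 4) -> already same set; set of 3 now {2, 3, 4}
Set of 3: {2, 3, 4}; 4 is a member.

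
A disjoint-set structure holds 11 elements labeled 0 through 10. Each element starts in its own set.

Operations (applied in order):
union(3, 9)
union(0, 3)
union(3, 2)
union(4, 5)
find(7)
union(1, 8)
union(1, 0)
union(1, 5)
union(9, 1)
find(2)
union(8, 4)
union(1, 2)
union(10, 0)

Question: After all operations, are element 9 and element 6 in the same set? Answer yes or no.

Answer: no

Derivation:
Step 1: union(3, 9) -> merged; set of 3 now {3, 9}
Step 2: union(0, 3) -> merged; set of 0 now {0, 3, 9}
Step 3: union(3, 2) -> merged; set of 3 now {0, 2, 3, 9}
Step 4: union(4, 5) -> merged; set of 4 now {4, 5}
Step 5: find(7) -> no change; set of 7 is {7}
Step 6: union(1, 8) -> merged; set of 1 now {1, 8}
Step 7: union(1, 0) -> merged; set of 1 now {0, 1, 2, 3, 8, 9}
Step 8: union(1, 5) -> merged; set of 1 now {0, 1, 2, 3, 4, 5, 8, 9}
Step 9: union(9, 1) -> already same set; set of 9 now {0, 1, 2, 3, 4, 5, 8, 9}
Step 10: find(2) -> no change; set of 2 is {0, 1, 2, 3, 4, 5, 8, 9}
Step 11: union(8, 4) -> already same set; set of 8 now {0, 1, 2, 3, 4, 5, 8, 9}
Step 12: union(1, 2) -> already same set; set of 1 now {0, 1, 2, 3, 4, 5, 8, 9}
Step 13: union(10, 0) -> merged; set of 10 now {0, 1, 2, 3, 4, 5, 8, 9, 10}
Set of 9: {0, 1, 2, 3, 4, 5, 8, 9, 10}; 6 is not a member.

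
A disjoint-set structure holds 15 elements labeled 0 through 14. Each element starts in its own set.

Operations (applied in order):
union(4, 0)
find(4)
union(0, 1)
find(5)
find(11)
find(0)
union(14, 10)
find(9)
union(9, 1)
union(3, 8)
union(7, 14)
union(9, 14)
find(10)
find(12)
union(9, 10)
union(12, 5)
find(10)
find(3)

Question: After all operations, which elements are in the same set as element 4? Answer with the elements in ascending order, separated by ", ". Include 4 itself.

Step 1: union(4, 0) -> merged; set of 4 now {0, 4}
Step 2: find(4) -> no change; set of 4 is {0, 4}
Step 3: union(0, 1) -> merged; set of 0 now {0, 1, 4}
Step 4: find(5) -> no change; set of 5 is {5}
Step 5: find(11) -> no change; set of 11 is {11}
Step 6: find(0) -> no change; set of 0 is {0, 1, 4}
Step 7: union(14, 10) -> merged; set of 14 now {10, 14}
Step 8: find(9) -> no change; set of 9 is {9}
Step 9: union(9, 1) -> merged; set of 9 now {0, 1, 4, 9}
Step 10: union(3, 8) -> merged; set of 3 now {3, 8}
Step 11: union(7, 14) -> merged; set of 7 now {7, 10, 14}
Step 12: union(9, 14) -> merged; set of 9 now {0, 1, 4, 7, 9, 10, 14}
Step 13: find(10) -> no change; set of 10 is {0, 1, 4, 7, 9, 10, 14}
Step 14: find(12) -> no change; set of 12 is {12}
Step 15: union(9, 10) -> already same set; set of 9 now {0, 1, 4, 7, 9, 10, 14}
Step 16: union(12, 5) -> merged; set of 12 now {5, 12}
Step 17: find(10) -> no change; set of 10 is {0, 1, 4, 7, 9, 10, 14}
Step 18: find(3) -> no change; set of 3 is {3, 8}
Component of 4: {0, 1, 4, 7, 9, 10, 14}

Answer: 0, 1, 4, 7, 9, 10, 14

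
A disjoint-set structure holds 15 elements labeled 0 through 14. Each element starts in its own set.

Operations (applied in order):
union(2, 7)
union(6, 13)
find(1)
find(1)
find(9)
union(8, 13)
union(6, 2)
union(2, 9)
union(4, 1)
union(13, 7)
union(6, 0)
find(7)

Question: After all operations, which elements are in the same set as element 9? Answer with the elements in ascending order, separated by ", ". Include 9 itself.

Answer: 0, 2, 6, 7, 8, 9, 13

Derivation:
Step 1: union(2, 7) -> merged; set of 2 now {2, 7}
Step 2: union(6, 13) -> merged; set of 6 now {6, 13}
Step 3: find(1) -> no change; set of 1 is {1}
Step 4: find(1) -> no change; set of 1 is {1}
Step 5: find(9) -> no change; set of 9 is {9}
Step 6: union(8, 13) -> merged; set of 8 now {6, 8, 13}
Step 7: union(6, 2) -> merged; set of 6 now {2, 6, 7, 8, 13}
Step 8: union(2, 9) -> merged; set of 2 now {2, 6, 7, 8, 9, 13}
Step 9: union(4, 1) -> merged; set of 4 now {1, 4}
Step 10: union(13, 7) -> already same set; set of 13 now {2, 6, 7, 8, 9, 13}
Step 11: union(6, 0) -> merged; set of 6 now {0, 2, 6, 7, 8, 9, 13}
Step 12: find(7) -> no change; set of 7 is {0, 2, 6, 7, 8, 9, 13}
Component of 9: {0, 2, 6, 7, 8, 9, 13}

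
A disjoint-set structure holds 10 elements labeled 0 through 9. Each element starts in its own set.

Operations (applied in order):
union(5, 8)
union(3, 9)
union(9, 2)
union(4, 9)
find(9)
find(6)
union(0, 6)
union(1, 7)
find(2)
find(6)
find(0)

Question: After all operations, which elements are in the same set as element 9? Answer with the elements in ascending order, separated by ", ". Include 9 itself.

Answer: 2, 3, 4, 9

Derivation:
Step 1: union(5, 8) -> merged; set of 5 now {5, 8}
Step 2: union(3, 9) -> merged; set of 3 now {3, 9}
Step 3: union(9, 2) -> merged; set of 9 now {2, 3, 9}
Step 4: union(4, 9) -> merged; set of 4 now {2, 3, 4, 9}
Step 5: find(9) -> no change; set of 9 is {2, 3, 4, 9}
Step 6: find(6) -> no change; set of 6 is {6}
Step 7: union(0, 6) -> merged; set of 0 now {0, 6}
Step 8: union(1, 7) -> merged; set of 1 now {1, 7}
Step 9: find(2) -> no change; set of 2 is {2, 3, 4, 9}
Step 10: find(6) -> no change; set of 6 is {0, 6}
Step 11: find(0) -> no change; set of 0 is {0, 6}
Component of 9: {2, 3, 4, 9}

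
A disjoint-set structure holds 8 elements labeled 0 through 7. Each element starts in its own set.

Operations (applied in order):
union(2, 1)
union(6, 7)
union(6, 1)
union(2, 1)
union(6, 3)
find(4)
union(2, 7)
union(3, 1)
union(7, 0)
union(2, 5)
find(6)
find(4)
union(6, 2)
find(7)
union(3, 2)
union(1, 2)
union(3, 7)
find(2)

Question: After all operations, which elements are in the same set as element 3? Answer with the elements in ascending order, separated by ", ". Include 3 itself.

Step 1: union(2, 1) -> merged; set of 2 now {1, 2}
Step 2: union(6, 7) -> merged; set of 6 now {6, 7}
Step 3: union(6, 1) -> merged; set of 6 now {1, 2, 6, 7}
Step 4: union(2, 1) -> already same set; set of 2 now {1, 2, 6, 7}
Step 5: union(6, 3) -> merged; set of 6 now {1, 2, 3, 6, 7}
Step 6: find(4) -> no change; set of 4 is {4}
Step 7: union(2, 7) -> already same set; set of 2 now {1, 2, 3, 6, 7}
Step 8: union(3, 1) -> already same set; set of 3 now {1, 2, 3, 6, 7}
Step 9: union(7, 0) -> merged; set of 7 now {0, 1, 2, 3, 6, 7}
Step 10: union(2, 5) -> merged; set of 2 now {0, 1, 2, 3, 5, 6, 7}
Step 11: find(6) -> no change; set of 6 is {0, 1, 2, 3, 5, 6, 7}
Step 12: find(4) -> no change; set of 4 is {4}
Step 13: union(6, 2) -> already same set; set of 6 now {0, 1, 2, 3, 5, 6, 7}
Step 14: find(7) -> no change; set of 7 is {0, 1, 2, 3, 5, 6, 7}
Step 15: union(3, 2) -> already same set; set of 3 now {0, 1, 2, 3, 5, 6, 7}
Step 16: union(1, 2) -> already same set; set of 1 now {0, 1, 2, 3, 5, 6, 7}
Step 17: union(3, 7) -> already same set; set of 3 now {0, 1, 2, 3, 5, 6, 7}
Step 18: find(2) -> no change; set of 2 is {0, 1, 2, 3, 5, 6, 7}
Component of 3: {0, 1, 2, 3, 5, 6, 7}

Answer: 0, 1, 2, 3, 5, 6, 7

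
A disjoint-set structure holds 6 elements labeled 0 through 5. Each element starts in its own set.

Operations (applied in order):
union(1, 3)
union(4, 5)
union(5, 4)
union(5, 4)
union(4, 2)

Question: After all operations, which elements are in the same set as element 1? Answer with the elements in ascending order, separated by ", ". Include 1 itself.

Answer: 1, 3

Derivation:
Step 1: union(1, 3) -> merged; set of 1 now {1, 3}
Step 2: union(4, 5) -> merged; set of 4 now {4, 5}
Step 3: union(5, 4) -> already same set; set of 5 now {4, 5}
Step 4: union(5, 4) -> already same set; set of 5 now {4, 5}
Step 5: union(4, 2) -> merged; set of 4 now {2, 4, 5}
Component of 1: {1, 3}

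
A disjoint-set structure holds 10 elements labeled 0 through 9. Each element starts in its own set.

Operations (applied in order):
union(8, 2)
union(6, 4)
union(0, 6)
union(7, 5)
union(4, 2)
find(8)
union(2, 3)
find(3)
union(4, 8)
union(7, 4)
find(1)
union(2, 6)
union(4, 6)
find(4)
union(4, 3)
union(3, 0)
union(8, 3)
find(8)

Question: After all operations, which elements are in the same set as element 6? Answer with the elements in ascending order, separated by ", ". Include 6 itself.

Step 1: union(8, 2) -> merged; set of 8 now {2, 8}
Step 2: union(6, 4) -> merged; set of 6 now {4, 6}
Step 3: union(0, 6) -> merged; set of 0 now {0, 4, 6}
Step 4: union(7, 5) -> merged; set of 7 now {5, 7}
Step 5: union(4, 2) -> merged; set of 4 now {0, 2, 4, 6, 8}
Step 6: find(8) -> no change; set of 8 is {0, 2, 4, 6, 8}
Step 7: union(2, 3) -> merged; set of 2 now {0, 2, 3, 4, 6, 8}
Step 8: find(3) -> no change; set of 3 is {0, 2, 3, 4, 6, 8}
Step 9: union(4, 8) -> already same set; set of 4 now {0, 2, 3, 4, 6, 8}
Step 10: union(7, 4) -> merged; set of 7 now {0, 2, 3, 4, 5, 6, 7, 8}
Step 11: find(1) -> no change; set of 1 is {1}
Step 12: union(2, 6) -> already same set; set of 2 now {0, 2, 3, 4, 5, 6, 7, 8}
Step 13: union(4, 6) -> already same set; set of 4 now {0, 2, 3, 4, 5, 6, 7, 8}
Step 14: find(4) -> no change; set of 4 is {0, 2, 3, 4, 5, 6, 7, 8}
Step 15: union(4, 3) -> already same set; set of 4 now {0, 2, 3, 4, 5, 6, 7, 8}
Step 16: union(3, 0) -> already same set; set of 3 now {0, 2, 3, 4, 5, 6, 7, 8}
Step 17: union(8, 3) -> already same set; set of 8 now {0, 2, 3, 4, 5, 6, 7, 8}
Step 18: find(8) -> no change; set of 8 is {0, 2, 3, 4, 5, 6, 7, 8}
Component of 6: {0, 2, 3, 4, 5, 6, 7, 8}

Answer: 0, 2, 3, 4, 5, 6, 7, 8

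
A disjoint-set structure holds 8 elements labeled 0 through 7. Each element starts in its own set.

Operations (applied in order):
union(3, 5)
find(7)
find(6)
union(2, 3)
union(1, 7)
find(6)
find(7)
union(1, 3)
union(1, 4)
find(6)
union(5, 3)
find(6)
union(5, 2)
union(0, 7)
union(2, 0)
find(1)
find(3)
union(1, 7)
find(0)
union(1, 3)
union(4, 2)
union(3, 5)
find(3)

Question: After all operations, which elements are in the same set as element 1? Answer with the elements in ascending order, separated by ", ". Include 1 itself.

Step 1: union(3, 5) -> merged; set of 3 now {3, 5}
Step 2: find(7) -> no change; set of 7 is {7}
Step 3: find(6) -> no change; set of 6 is {6}
Step 4: union(2, 3) -> merged; set of 2 now {2, 3, 5}
Step 5: union(1, 7) -> merged; set of 1 now {1, 7}
Step 6: find(6) -> no change; set of 6 is {6}
Step 7: find(7) -> no change; set of 7 is {1, 7}
Step 8: union(1, 3) -> merged; set of 1 now {1, 2, 3, 5, 7}
Step 9: union(1, 4) -> merged; set of 1 now {1, 2, 3, 4, 5, 7}
Step 10: find(6) -> no change; set of 6 is {6}
Step 11: union(5, 3) -> already same set; set of 5 now {1, 2, 3, 4, 5, 7}
Step 12: find(6) -> no change; set of 6 is {6}
Step 13: union(5, 2) -> already same set; set of 5 now {1, 2, 3, 4, 5, 7}
Step 14: union(0, 7) -> merged; set of 0 now {0, 1, 2, 3, 4, 5, 7}
Step 15: union(2, 0) -> already same set; set of 2 now {0, 1, 2, 3, 4, 5, 7}
Step 16: find(1) -> no change; set of 1 is {0, 1, 2, 3, 4, 5, 7}
Step 17: find(3) -> no change; set of 3 is {0, 1, 2, 3, 4, 5, 7}
Step 18: union(1, 7) -> already same set; set of 1 now {0, 1, 2, 3, 4, 5, 7}
Step 19: find(0) -> no change; set of 0 is {0, 1, 2, 3, 4, 5, 7}
Step 20: union(1, 3) -> already same set; set of 1 now {0, 1, 2, 3, 4, 5, 7}
Step 21: union(4, 2) -> already same set; set of 4 now {0, 1, 2, 3, 4, 5, 7}
Step 22: union(3, 5) -> already same set; set of 3 now {0, 1, 2, 3, 4, 5, 7}
Step 23: find(3) -> no change; set of 3 is {0, 1, 2, 3, 4, 5, 7}
Component of 1: {0, 1, 2, 3, 4, 5, 7}

Answer: 0, 1, 2, 3, 4, 5, 7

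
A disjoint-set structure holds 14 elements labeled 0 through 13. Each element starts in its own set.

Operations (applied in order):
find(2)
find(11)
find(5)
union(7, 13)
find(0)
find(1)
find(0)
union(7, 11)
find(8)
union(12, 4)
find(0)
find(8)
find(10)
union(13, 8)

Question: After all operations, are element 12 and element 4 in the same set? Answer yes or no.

Answer: yes

Derivation:
Step 1: find(2) -> no change; set of 2 is {2}
Step 2: find(11) -> no change; set of 11 is {11}
Step 3: find(5) -> no change; set of 5 is {5}
Step 4: union(7, 13) -> merged; set of 7 now {7, 13}
Step 5: find(0) -> no change; set of 0 is {0}
Step 6: find(1) -> no change; set of 1 is {1}
Step 7: find(0) -> no change; set of 0 is {0}
Step 8: union(7, 11) -> merged; set of 7 now {7, 11, 13}
Step 9: find(8) -> no change; set of 8 is {8}
Step 10: union(12, 4) -> merged; set of 12 now {4, 12}
Step 11: find(0) -> no change; set of 0 is {0}
Step 12: find(8) -> no change; set of 8 is {8}
Step 13: find(10) -> no change; set of 10 is {10}
Step 14: union(13, 8) -> merged; set of 13 now {7, 8, 11, 13}
Set of 12: {4, 12}; 4 is a member.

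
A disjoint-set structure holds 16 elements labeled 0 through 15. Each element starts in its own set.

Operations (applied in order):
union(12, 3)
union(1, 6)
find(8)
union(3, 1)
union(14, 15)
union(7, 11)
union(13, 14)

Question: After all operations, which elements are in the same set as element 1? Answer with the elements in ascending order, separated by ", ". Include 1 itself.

Step 1: union(12, 3) -> merged; set of 12 now {3, 12}
Step 2: union(1, 6) -> merged; set of 1 now {1, 6}
Step 3: find(8) -> no change; set of 8 is {8}
Step 4: union(3, 1) -> merged; set of 3 now {1, 3, 6, 12}
Step 5: union(14, 15) -> merged; set of 14 now {14, 15}
Step 6: union(7, 11) -> merged; set of 7 now {7, 11}
Step 7: union(13, 14) -> merged; set of 13 now {13, 14, 15}
Component of 1: {1, 3, 6, 12}

Answer: 1, 3, 6, 12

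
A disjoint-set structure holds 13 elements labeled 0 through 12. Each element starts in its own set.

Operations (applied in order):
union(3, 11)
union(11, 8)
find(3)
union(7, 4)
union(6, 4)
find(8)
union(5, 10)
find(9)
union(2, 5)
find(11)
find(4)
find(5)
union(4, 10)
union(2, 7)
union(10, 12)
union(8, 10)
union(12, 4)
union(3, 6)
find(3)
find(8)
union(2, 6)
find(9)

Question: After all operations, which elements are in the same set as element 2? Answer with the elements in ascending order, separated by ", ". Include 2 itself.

Step 1: union(3, 11) -> merged; set of 3 now {3, 11}
Step 2: union(11, 8) -> merged; set of 11 now {3, 8, 11}
Step 3: find(3) -> no change; set of 3 is {3, 8, 11}
Step 4: union(7, 4) -> merged; set of 7 now {4, 7}
Step 5: union(6, 4) -> merged; set of 6 now {4, 6, 7}
Step 6: find(8) -> no change; set of 8 is {3, 8, 11}
Step 7: union(5, 10) -> merged; set of 5 now {5, 10}
Step 8: find(9) -> no change; set of 9 is {9}
Step 9: union(2, 5) -> merged; set of 2 now {2, 5, 10}
Step 10: find(11) -> no change; set of 11 is {3, 8, 11}
Step 11: find(4) -> no change; set of 4 is {4, 6, 7}
Step 12: find(5) -> no change; set of 5 is {2, 5, 10}
Step 13: union(4, 10) -> merged; set of 4 now {2, 4, 5, 6, 7, 10}
Step 14: union(2, 7) -> already same set; set of 2 now {2, 4, 5, 6, 7, 10}
Step 15: union(10, 12) -> merged; set of 10 now {2, 4, 5, 6, 7, 10, 12}
Step 16: union(8, 10) -> merged; set of 8 now {2, 3, 4, 5, 6, 7, 8, 10, 11, 12}
Step 17: union(12, 4) -> already same set; set of 12 now {2, 3, 4, 5, 6, 7, 8, 10, 11, 12}
Step 18: union(3, 6) -> already same set; set of 3 now {2, 3, 4, 5, 6, 7, 8, 10, 11, 12}
Step 19: find(3) -> no change; set of 3 is {2, 3, 4, 5, 6, 7, 8, 10, 11, 12}
Step 20: find(8) -> no change; set of 8 is {2, 3, 4, 5, 6, 7, 8, 10, 11, 12}
Step 21: union(2, 6) -> already same set; set of 2 now {2, 3, 4, 5, 6, 7, 8, 10, 11, 12}
Step 22: find(9) -> no change; set of 9 is {9}
Component of 2: {2, 3, 4, 5, 6, 7, 8, 10, 11, 12}

Answer: 2, 3, 4, 5, 6, 7, 8, 10, 11, 12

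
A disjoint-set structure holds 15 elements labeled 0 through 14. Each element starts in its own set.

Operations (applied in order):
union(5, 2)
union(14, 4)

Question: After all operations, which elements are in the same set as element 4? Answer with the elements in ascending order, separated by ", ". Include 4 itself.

Step 1: union(5, 2) -> merged; set of 5 now {2, 5}
Step 2: union(14, 4) -> merged; set of 14 now {4, 14}
Component of 4: {4, 14}

Answer: 4, 14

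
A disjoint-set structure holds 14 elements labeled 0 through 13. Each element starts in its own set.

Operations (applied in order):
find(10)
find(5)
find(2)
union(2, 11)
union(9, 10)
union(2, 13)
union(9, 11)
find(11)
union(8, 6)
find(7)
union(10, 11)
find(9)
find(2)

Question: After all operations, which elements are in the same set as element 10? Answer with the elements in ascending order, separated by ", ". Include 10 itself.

Answer: 2, 9, 10, 11, 13

Derivation:
Step 1: find(10) -> no change; set of 10 is {10}
Step 2: find(5) -> no change; set of 5 is {5}
Step 3: find(2) -> no change; set of 2 is {2}
Step 4: union(2, 11) -> merged; set of 2 now {2, 11}
Step 5: union(9, 10) -> merged; set of 9 now {9, 10}
Step 6: union(2, 13) -> merged; set of 2 now {2, 11, 13}
Step 7: union(9, 11) -> merged; set of 9 now {2, 9, 10, 11, 13}
Step 8: find(11) -> no change; set of 11 is {2, 9, 10, 11, 13}
Step 9: union(8, 6) -> merged; set of 8 now {6, 8}
Step 10: find(7) -> no change; set of 7 is {7}
Step 11: union(10, 11) -> already same set; set of 10 now {2, 9, 10, 11, 13}
Step 12: find(9) -> no change; set of 9 is {2, 9, 10, 11, 13}
Step 13: find(2) -> no change; set of 2 is {2, 9, 10, 11, 13}
Component of 10: {2, 9, 10, 11, 13}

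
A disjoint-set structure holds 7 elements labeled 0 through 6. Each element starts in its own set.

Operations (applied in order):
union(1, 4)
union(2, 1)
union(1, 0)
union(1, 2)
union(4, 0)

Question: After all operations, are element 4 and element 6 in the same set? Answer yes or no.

Answer: no

Derivation:
Step 1: union(1, 4) -> merged; set of 1 now {1, 4}
Step 2: union(2, 1) -> merged; set of 2 now {1, 2, 4}
Step 3: union(1, 0) -> merged; set of 1 now {0, 1, 2, 4}
Step 4: union(1, 2) -> already same set; set of 1 now {0, 1, 2, 4}
Step 5: union(4, 0) -> already same set; set of 4 now {0, 1, 2, 4}
Set of 4: {0, 1, 2, 4}; 6 is not a member.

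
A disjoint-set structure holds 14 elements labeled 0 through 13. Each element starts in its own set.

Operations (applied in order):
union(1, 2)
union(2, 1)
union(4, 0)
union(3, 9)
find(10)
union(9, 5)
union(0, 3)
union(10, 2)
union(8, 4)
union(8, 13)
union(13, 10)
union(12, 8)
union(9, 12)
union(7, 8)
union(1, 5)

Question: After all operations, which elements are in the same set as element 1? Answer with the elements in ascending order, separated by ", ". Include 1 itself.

Answer: 0, 1, 2, 3, 4, 5, 7, 8, 9, 10, 12, 13

Derivation:
Step 1: union(1, 2) -> merged; set of 1 now {1, 2}
Step 2: union(2, 1) -> already same set; set of 2 now {1, 2}
Step 3: union(4, 0) -> merged; set of 4 now {0, 4}
Step 4: union(3, 9) -> merged; set of 3 now {3, 9}
Step 5: find(10) -> no change; set of 10 is {10}
Step 6: union(9, 5) -> merged; set of 9 now {3, 5, 9}
Step 7: union(0, 3) -> merged; set of 0 now {0, 3, 4, 5, 9}
Step 8: union(10, 2) -> merged; set of 10 now {1, 2, 10}
Step 9: union(8, 4) -> merged; set of 8 now {0, 3, 4, 5, 8, 9}
Step 10: union(8, 13) -> merged; set of 8 now {0, 3, 4, 5, 8, 9, 13}
Step 11: union(13, 10) -> merged; set of 13 now {0, 1, 2, 3, 4, 5, 8, 9, 10, 13}
Step 12: union(12, 8) -> merged; set of 12 now {0, 1, 2, 3, 4, 5, 8, 9, 10, 12, 13}
Step 13: union(9, 12) -> already same set; set of 9 now {0, 1, 2, 3, 4, 5, 8, 9, 10, 12, 13}
Step 14: union(7, 8) -> merged; set of 7 now {0, 1, 2, 3, 4, 5, 7, 8, 9, 10, 12, 13}
Step 15: union(1, 5) -> already same set; set of 1 now {0, 1, 2, 3, 4, 5, 7, 8, 9, 10, 12, 13}
Component of 1: {0, 1, 2, 3, 4, 5, 7, 8, 9, 10, 12, 13}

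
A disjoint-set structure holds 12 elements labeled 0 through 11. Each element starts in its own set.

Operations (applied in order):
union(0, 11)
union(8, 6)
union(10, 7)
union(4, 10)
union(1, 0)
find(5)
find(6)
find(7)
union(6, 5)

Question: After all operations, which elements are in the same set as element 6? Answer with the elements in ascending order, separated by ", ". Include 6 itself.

Step 1: union(0, 11) -> merged; set of 0 now {0, 11}
Step 2: union(8, 6) -> merged; set of 8 now {6, 8}
Step 3: union(10, 7) -> merged; set of 10 now {7, 10}
Step 4: union(4, 10) -> merged; set of 4 now {4, 7, 10}
Step 5: union(1, 0) -> merged; set of 1 now {0, 1, 11}
Step 6: find(5) -> no change; set of 5 is {5}
Step 7: find(6) -> no change; set of 6 is {6, 8}
Step 8: find(7) -> no change; set of 7 is {4, 7, 10}
Step 9: union(6, 5) -> merged; set of 6 now {5, 6, 8}
Component of 6: {5, 6, 8}

Answer: 5, 6, 8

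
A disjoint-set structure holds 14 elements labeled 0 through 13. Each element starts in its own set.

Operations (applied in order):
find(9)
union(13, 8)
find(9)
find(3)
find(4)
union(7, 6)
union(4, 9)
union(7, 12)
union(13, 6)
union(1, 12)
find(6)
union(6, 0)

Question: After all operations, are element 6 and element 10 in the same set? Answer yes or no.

Step 1: find(9) -> no change; set of 9 is {9}
Step 2: union(13, 8) -> merged; set of 13 now {8, 13}
Step 3: find(9) -> no change; set of 9 is {9}
Step 4: find(3) -> no change; set of 3 is {3}
Step 5: find(4) -> no change; set of 4 is {4}
Step 6: union(7, 6) -> merged; set of 7 now {6, 7}
Step 7: union(4, 9) -> merged; set of 4 now {4, 9}
Step 8: union(7, 12) -> merged; set of 7 now {6, 7, 12}
Step 9: union(13, 6) -> merged; set of 13 now {6, 7, 8, 12, 13}
Step 10: union(1, 12) -> merged; set of 1 now {1, 6, 7, 8, 12, 13}
Step 11: find(6) -> no change; set of 6 is {1, 6, 7, 8, 12, 13}
Step 12: union(6, 0) -> merged; set of 6 now {0, 1, 6, 7, 8, 12, 13}
Set of 6: {0, 1, 6, 7, 8, 12, 13}; 10 is not a member.

Answer: no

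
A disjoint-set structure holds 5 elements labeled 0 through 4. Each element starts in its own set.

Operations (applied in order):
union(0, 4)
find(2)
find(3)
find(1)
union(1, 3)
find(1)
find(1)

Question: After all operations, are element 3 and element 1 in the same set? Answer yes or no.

Answer: yes

Derivation:
Step 1: union(0, 4) -> merged; set of 0 now {0, 4}
Step 2: find(2) -> no change; set of 2 is {2}
Step 3: find(3) -> no change; set of 3 is {3}
Step 4: find(1) -> no change; set of 1 is {1}
Step 5: union(1, 3) -> merged; set of 1 now {1, 3}
Step 6: find(1) -> no change; set of 1 is {1, 3}
Step 7: find(1) -> no change; set of 1 is {1, 3}
Set of 3: {1, 3}; 1 is a member.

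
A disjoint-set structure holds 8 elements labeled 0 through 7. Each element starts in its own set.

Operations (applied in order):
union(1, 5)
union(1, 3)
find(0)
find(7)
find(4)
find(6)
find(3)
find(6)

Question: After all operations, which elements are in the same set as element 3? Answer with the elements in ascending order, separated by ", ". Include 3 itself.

Step 1: union(1, 5) -> merged; set of 1 now {1, 5}
Step 2: union(1, 3) -> merged; set of 1 now {1, 3, 5}
Step 3: find(0) -> no change; set of 0 is {0}
Step 4: find(7) -> no change; set of 7 is {7}
Step 5: find(4) -> no change; set of 4 is {4}
Step 6: find(6) -> no change; set of 6 is {6}
Step 7: find(3) -> no change; set of 3 is {1, 3, 5}
Step 8: find(6) -> no change; set of 6 is {6}
Component of 3: {1, 3, 5}

Answer: 1, 3, 5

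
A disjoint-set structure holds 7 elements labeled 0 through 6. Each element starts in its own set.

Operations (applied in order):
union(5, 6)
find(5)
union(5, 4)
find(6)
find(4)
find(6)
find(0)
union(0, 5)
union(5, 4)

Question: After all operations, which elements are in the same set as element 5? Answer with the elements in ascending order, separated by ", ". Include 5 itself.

Step 1: union(5, 6) -> merged; set of 5 now {5, 6}
Step 2: find(5) -> no change; set of 5 is {5, 6}
Step 3: union(5, 4) -> merged; set of 5 now {4, 5, 6}
Step 4: find(6) -> no change; set of 6 is {4, 5, 6}
Step 5: find(4) -> no change; set of 4 is {4, 5, 6}
Step 6: find(6) -> no change; set of 6 is {4, 5, 6}
Step 7: find(0) -> no change; set of 0 is {0}
Step 8: union(0, 5) -> merged; set of 0 now {0, 4, 5, 6}
Step 9: union(5, 4) -> already same set; set of 5 now {0, 4, 5, 6}
Component of 5: {0, 4, 5, 6}

Answer: 0, 4, 5, 6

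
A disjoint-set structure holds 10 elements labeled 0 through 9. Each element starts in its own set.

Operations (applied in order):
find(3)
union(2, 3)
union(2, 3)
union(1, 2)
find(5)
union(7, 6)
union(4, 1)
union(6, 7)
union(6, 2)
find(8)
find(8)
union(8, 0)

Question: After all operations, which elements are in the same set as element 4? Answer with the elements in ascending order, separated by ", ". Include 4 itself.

Step 1: find(3) -> no change; set of 3 is {3}
Step 2: union(2, 3) -> merged; set of 2 now {2, 3}
Step 3: union(2, 3) -> already same set; set of 2 now {2, 3}
Step 4: union(1, 2) -> merged; set of 1 now {1, 2, 3}
Step 5: find(5) -> no change; set of 5 is {5}
Step 6: union(7, 6) -> merged; set of 7 now {6, 7}
Step 7: union(4, 1) -> merged; set of 4 now {1, 2, 3, 4}
Step 8: union(6, 7) -> already same set; set of 6 now {6, 7}
Step 9: union(6, 2) -> merged; set of 6 now {1, 2, 3, 4, 6, 7}
Step 10: find(8) -> no change; set of 8 is {8}
Step 11: find(8) -> no change; set of 8 is {8}
Step 12: union(8, 0) -> merged; set of 8 now {0, 8}
Component of 4: {1, 2, 3, 4, 6, 7}

Answer: 1, 2, 3, 4, 6, 7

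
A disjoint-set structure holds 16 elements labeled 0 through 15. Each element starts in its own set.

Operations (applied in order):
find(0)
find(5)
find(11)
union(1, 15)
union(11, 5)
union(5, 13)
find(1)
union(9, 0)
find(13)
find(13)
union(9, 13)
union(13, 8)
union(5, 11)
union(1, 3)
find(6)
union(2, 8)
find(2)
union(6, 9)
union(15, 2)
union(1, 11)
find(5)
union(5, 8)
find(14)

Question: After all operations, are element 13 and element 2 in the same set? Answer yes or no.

Step 1: find(0) -> no change; set of 0 is {0}
Step 2: find(5) -> no change; set of 5 is {5}
Step 3: find(11) -> no change; set of 11 is {11}
Step 4: union(1, 15) -> merged; set of 1 now {1, 15}
Step 5: union(11, 5) -> merged; set of 11 now {5, 11}
Step 6: union(5, 13) -> merged; set of 5 now {5, 11, 13}
Step 7: find(1) -> no change; set of 1 is {1, 15}
Step 8: union(9, 0) -> merged; set of 9 now {0, 9}
Step 9: find(13) -> no change; set of 13 is {5, 11, 13}
Step 10: find(13) -> no change; set of 13 is {5, 11, 13}
Step 11: union(9, 13) -> merged; set of 9 now {0, 5, 9, 11, 13}
Step 12: union(13, 8) -> merged; set of 13 now {0, 5, 8, 9, 11, 13}
Step 13: union(5, 11) -> already same set; set of 5 now {0, 5, 8, 9, 11, 13}
Step 14: union(1, 3) -> merged; set of 1 now {1, 3, 15}
Step 15: find(6) -> no change; set of 6 is {6}
Step 16: union(2, 8) -> merged; set of 2 now {0, 2, 5, 8, 9, 11, 13}
Step 17: find(2) -> no change; set of 2 is {0, 2, 5, 8, 9, 11, 13}
Step 18: union(6, 9) -> merged; set of 6 now {0, 2, 5, 6, 8, 9, 11, 13}
Step 19: union(15, 2) -> merged; set of 15 now {0, 1, 2, 3, 5, 6, 8, 9, 11, 13, 15}
Step 20: union(1, 11) -> already same set; set of 1 now {0, 1, 2, 3, 5, 6, 8, 9, 11, 13, 15}
Step 21: find(5) -> no change; set of 5 is {0, 1, 2, 3, 5, 6, 8, 9, 11, 13, 15}
Step 22: union(5, 8) -> already same set; set of 5 now {0, 1, 2, 3, 5, 6, 8, 9, 11, 13, 15}
Step 23: find(14) -> no change; set of 14 is {14}
Set of 13: {0, 1, 2, 3, 5, 6, 8, 9, 11, 13, 15}; 2 is a member.

Answer: yes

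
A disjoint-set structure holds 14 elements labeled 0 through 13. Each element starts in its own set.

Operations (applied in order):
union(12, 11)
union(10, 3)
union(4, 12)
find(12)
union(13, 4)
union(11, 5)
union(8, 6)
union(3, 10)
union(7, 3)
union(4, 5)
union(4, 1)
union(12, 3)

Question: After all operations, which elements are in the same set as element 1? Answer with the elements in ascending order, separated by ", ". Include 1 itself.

Step 1: union(12, 11) -> merged; set of 12 now {11, 12}
Step 2: union(10, 3) -> merged; set of 10 now {3, 10}
Step 3: union(4, 12) -> merged; set of 4 now {4, 11, 12}
Step 4: find(12) -> no change; set of 12 is {4, 11, 12}
Step 5: union(13, 4) -> merged; set of 13 now {4, 11, 12, 13}
Step 6: union(11, 5) -> merged; set of 11 now {4, 5, 11, 12, 13}
Step 7: union(8, 6) -> merged; set of 8 now {6, 8}
Step 8: union(3, 10) -> already same set; set of 3 now {3, 10}
Step 9: union(7, 3) -> merged; set of 7 now {3, 7, 10}
Step 10: union(4, 5) -> already same set; set of 4 now {4, 5, 11, 12, 13}
Step 11: union(4, 1) -> merged; set of 4 now {1, 4, 5, 11, 12, 13}
Step 12: union(12, 3) -> merged; set of 12 now {1, 3, 4, 5, 7, 10, 11, 12, 13}
Component of 1: {1, 3, 4, 5, 7, 10, 11, 12, 13}

Answer: 1, 3, 4, 5, 7, 10, 11, 12, 13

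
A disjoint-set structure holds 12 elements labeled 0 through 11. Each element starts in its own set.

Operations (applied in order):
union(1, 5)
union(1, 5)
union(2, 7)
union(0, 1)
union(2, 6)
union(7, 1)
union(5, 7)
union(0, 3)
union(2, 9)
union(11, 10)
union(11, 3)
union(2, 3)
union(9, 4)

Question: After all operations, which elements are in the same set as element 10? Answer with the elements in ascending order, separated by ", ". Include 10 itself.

Step 1: union(1, 5) -> merged; set of 1 now {1, 5}
Step 2: union(1, 5) -> already same set; set of 1 now {1, 5}
Step 3: union(2, 7) -> merged; set of 2 now {2, 7}
Step 4: union(0, 1) -> merged; set of 0 now {0, 1, 5}
Step 5: union(2, 6) -> merged; set of 2 now {2, 6, 7}
Step 6: union(7, 1) -> merged; set of 7 now {0, 1, 2, 5, 6, 7}
Step 7: union(5, 7) -> already same set; set of 5 now {0, 1, 2, 5, 6, 7}
Step 8: union(0, 3) -> merged; set of 0 now {0, 1, 2, 3, 5, 6, 7}
Step 9: union(2, 9) -> merged; set of 2 now {0, 1, 2, 3, 5, 6, 7, 9}
Step 10: union(11, 10) -> merged; set of 11 now {10, 11}
Step 11: union(11, 3) -> merged; set of 11 now {0, 1, 2, 3, 5, 6, 7, 9, 10, 11}
Step 12: union(2, 3) -> already same set; set of 2 now {0, 1, 2, 3, 5, 6, 7, 9, 10, 11}
Step 13: union(9, 4) -> merged; set of 9 now {0, 1, 2, 3, 4, 5, 6, 7, 9, 10, 11}
Component of 10: {0, 1, 2, 3, 4, 5, 6, 7, 9, 10, 11}

Answer: 0, 1, 2, 3, 4, 5, 6, 7, 9, 10, 11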